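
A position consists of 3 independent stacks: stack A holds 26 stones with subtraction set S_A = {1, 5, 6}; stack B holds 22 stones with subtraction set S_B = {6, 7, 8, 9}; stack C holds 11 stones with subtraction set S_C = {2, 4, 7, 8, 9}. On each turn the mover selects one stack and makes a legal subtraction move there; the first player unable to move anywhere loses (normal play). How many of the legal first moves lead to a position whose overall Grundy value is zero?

5

Stack A, S = {1, 5, 6}:
G(0) = 0
G(1) = mex{0} = 1
G(2) = mex{1} = 0
G(3) = mex{0} = 1
G(4) = mex{1} = 0
G(5) = mex{0,0} = 1
G(6) = mex{1,1,0} = 2
G(7) = mex{2,0,1} = 3
G(8) = mex{3,1,0} = 2
G(9) = mex{2,0,1} = 3
G(10) = mex{3,1,0} = 2
G(11) = mex{2,2,1} = 0
G(12) = mex{0,3,2} = 1
G(13) = mex{1,2,3} = 0
G(14) = mex{0,3,2} = 1
G(15) = mex{1,2,3} = 0
G(16) = mex{0,0,2} = 1
G(17) = mex{1,1,0} = 2
G(18) = mex{2,0,1} = 3
G(19) = mex{3,1,0} = 2
G(20) = mex{2,0,1} = 3
G(21) = mex{3,1,0} = 2
G(22) = mex{2,2,1} = 0
G(23) = mex{0,3,2} = 1
G(24) = mex{1,2,3} = 0
G(25) = mex{0,3,2} = 1
G(26) = mex{1,2,3} = 0
G_A(26) = 0.
Stack B, S = {6, 7, 8, 9}:
G(0) = 0
G(1) = mex{} = 0
G(2) = mex{} = 0
G(3) = mex{} = 0
G(4) = mex{} = 0
G(5) = mex{} = 0
G(6) = mex{0} = 1
G(7) = mex{0,0} = 1
G(8) = mex{0,0,0} = 1
G(9) = mex{0,0,0,0} = 1
G(10) = mex{0,0,0,0} = 1
G(11) = mex{0,0,0,0} = 1
G(12) = mex{1,0,0,0} = 2
G(13) = mex{1,1,0,0} = 2
G(14) = mex{1,1,1,0} = 2
G(15) = mex{1,1,1,1} = 0
G(16) = mex{1,1,1,1} = 0
G(17) = mex{1,1,1,1} = 0
G(18) = mex{2,1,1,1} = 0
G(19) = mex{2,2,1,1} = 0
G(20) = mex{2,2,2,1} = 0
G(21) = mex{0,2,2,2} = 1
G(22) = mex{0,0,2,2} = 1
G_B(22) = 1.
Stack C, S = {2, 4, 7, 8, 9}:
G(0) = 0
G(1) = mex{} = 0
G(2) = mex{0} = 1
G(3) = mex{0} = 1
G(4) = mex{1,0} = 2
G(5) = mex{1,0} = 2
G(6) = mex{2,1} = 0
G(7) = mex{2,1,0} = 3
G(8) = mex{0,2,0,0} = 1
G(9) = mex{3,2,1,0,0} = 4
G(10) = mex{1,0,1,1,0} = 2
G(11) = mex{4,3,2,1,1} = 0
G_C(11) = 0.
Combined Grundy value = 0 ⊕ 1 ⊕ 0 = 1.
A winning move leaves total XOR = 0, i.e. changes one component's Grundy value g to g ⊕ X where X is the current total.
Stack A: need g' = 0⊕1 = 1. Options: 26−1→G=1, 26−5→G=2, 26−6→G=3. Hits: 1.
Stack B: need g' = 1⊕1 = 0. Options: 22−6→G=0, 22−7→G=0, 22−8→G=2, 22−9→G=2. Hits: 2.
Stack C: need g' = 0⊕1 = 1. Options: 11−2→G=4, 11−4→G=3, 11−7→G=2, 11−8→G=1, 11−9→G=1. Hits: 2.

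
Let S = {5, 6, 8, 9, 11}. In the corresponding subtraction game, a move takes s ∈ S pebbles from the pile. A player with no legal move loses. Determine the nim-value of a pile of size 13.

n :  0  1  2  3  4  5  6  7  8  9 10 11 12 13
G :  0  0  0  0  0  1  1  1  1  1  2  2  2  2

2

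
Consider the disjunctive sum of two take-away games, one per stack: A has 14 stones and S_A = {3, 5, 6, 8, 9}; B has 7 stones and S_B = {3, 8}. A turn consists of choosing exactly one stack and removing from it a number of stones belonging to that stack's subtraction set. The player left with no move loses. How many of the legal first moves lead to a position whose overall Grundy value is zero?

0

Stack A, S = {3, 5, 6, 8, 9}:
G(0) = 0
G(1) = mex{} = 0
G(2) = mex{} = 0
G(3) = mex{0} = 1
G(4) = mex{0} = 1
G(5) = mex{0,0} = 1
G(6) = mex{1,0,0} = 2
G(7) = mex{1,0,0} = 2
G(8) = mex{1,1,0,0} = 2
G(9) = mex{2,1,1,0,0} = 3
G(10) = mex{2,1,1,0,0} = 3
G(11) = mex{2,2,1,1,0} = 3
G(12) = mex{3,2,2,1,1} = 0
G(13) = mex{3,2,2,1,1} = 0
G(14) = mex{3,3,2,2,1} = 0
G_A(14) = 0.
Stack B, S = {3, 8}:
n : 0 1 2 3 4 5 6 7
G : 0 0 0 1 1 1 0 0
G_B(7) = 0.
Combined Grundy value = 0 ⊕ 0 = 0.
A winning move leaves total XOR = 0, i.e. changes one component's Grundy value g to g ⊕ X where X is the current total.
Stack A: target g' = 0⊕0 = 0, but every legal move changes the Grundy value (mex property), so 0 moves.
Stack B: target g' = 0⊕0 = 0, but every legal move changes the Grundy value (mex property), so 0 moves.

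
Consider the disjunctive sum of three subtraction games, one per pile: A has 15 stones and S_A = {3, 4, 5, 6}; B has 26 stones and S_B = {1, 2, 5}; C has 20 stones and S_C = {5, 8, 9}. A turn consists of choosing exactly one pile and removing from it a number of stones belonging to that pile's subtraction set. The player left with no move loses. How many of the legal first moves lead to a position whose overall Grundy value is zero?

Pile A, S = {3, 4, 5, 6}:
G(0) = 0
G(1) = mex{} = 0
G(2) = mex{} = 0
G(3) = mex{0} = 1
G(4) = mex{0,0} = 1
G(5) = mex{0,0,0} = 1
G(6) = mex{1,0,0,0} = 2
G(7) = mex{1,1,0,0} = 2
G(8) = mex{1,1,1,0} = 2
G(9) = mex{2,1,1,1} = 0
G(10) = mex{2,2,1,1} = 0
G(11) = mex{2,2,2,1} = 0
G(12) = mex{0,2,2,2} = 1
G(13) = mex{0,0,2,2} = 1
G(14) = mex{0,0,0,2} = 1
G(15) = mex{1,0,0,0} = 2
G_A(15) = 2.
Pile B, S = {1, 2, 5}:
n :  0  1  2  3  4  5  6  7  8  9 10 11 12 13 14 15 16 17 18 19 20 21 22 23 24 25 26
G :  0  1  2  0  1  2  0  1  2  0  1  2  0  1  2  0  1  2  0  1  2  0  1  2  0  1  2
G_B(26) = 2.
Pile C, S = {5, 8, 9}:
n :  0  1  2  3  4  5  6  7  8  9 10 11 12 13 14 15 16 17 18 19 20
G :  0  0  0  0  0  1  1  1  1  1  2  2  2  2  0  0  0  0  0  1  1
G_C(20) = 1.
Combined Grundy value = 2 ⊕ 2 ⊕ 1 = 1.
A winning move leaves total XOR = 0, i.e. changes one component's Grundy value g to g ⊕ X where X is the current total.
Pile A: need g' = 2⊕1 = 3. Options: 15−3→G=1, 15−4→G=0, 15−5→G=0, 15−6→G=0. Hits: 0.
Pile B: need g' = 2⊕1 = 3. Options: 26−1→G=1, 26−2→G=0, 26−5→G=0. Hits: 0.
Pile C: need g' = 1⊕1 = 0. Options: 20−5→G=0, 20−8→G=2, 20−9→G=2. Hits: 1.

1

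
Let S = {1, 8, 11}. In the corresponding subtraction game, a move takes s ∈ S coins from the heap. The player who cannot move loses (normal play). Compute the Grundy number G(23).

0

n :  0  1  2  3  4  5  6  7  8  9 10 11 12 13 14 15 16 17 18 19 20 21 22 23
G :  0  1  0  1  0  1  0  1  2  0  1  2  3  2  3  2  0  1  0  1  2  0  1  0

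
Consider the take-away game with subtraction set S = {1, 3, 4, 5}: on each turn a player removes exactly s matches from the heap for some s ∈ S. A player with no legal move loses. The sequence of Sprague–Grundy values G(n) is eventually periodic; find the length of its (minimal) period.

8

n :  0  1  2  3  4  5  6  7  8  9 10 11 12 13 14 15 16 17
G :  0  1  0  1  2  3  2  3  0  1  0  1  2  3  2  3  0  1
G(n+8) = G(n) holds for n = 0,…,4 (a full window of length max(S) = 5), so the sequence is purely periodic with period 8.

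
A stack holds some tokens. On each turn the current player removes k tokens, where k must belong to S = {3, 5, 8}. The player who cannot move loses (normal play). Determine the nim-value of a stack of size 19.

2

G(0) = 0
G(1) = mex{} = 0
G(2) = mex{} = 0
G(3) = mex{0} = 1
G(4) = mex{0} = 1
G(5) = mex{0,0} = 1
G(6) = mex{1,0} = 2
G(7) = mex{1,0} = 2
G(8) = mex{1,1,0} = 2
G(9) = mex{2,1,0} = 3
G(10) = mex{2,1,0} = 3
G(11) = mex{2,2,1} = 0
G(12) = mex{3,2,1} = 0
G(13) = mex{3,2,1} = 0
G(14) = mex{0,3,2} = 1
G(15) = mex{0,3,2} = 1
G(16) = mex{0,0,2} = 1
G(17) = mex{1,0,3} = 2
G(18) = mex{1,0,3} = 2
G(19) = mex{1,1,0} = 2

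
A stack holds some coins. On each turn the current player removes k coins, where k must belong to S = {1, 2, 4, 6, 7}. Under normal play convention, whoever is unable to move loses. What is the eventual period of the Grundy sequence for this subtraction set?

8

G(0) = 0
G(1) = mex{0} = 1
G(2) = mex{1,0} = 2
G(3) = mex{2,1} = 0
G(4) = mex{0,2,0} = 1
G(5) = mex{1,0,1} = 2
G(6) = mex{2,1,2,0} = 3
G(7) = mex{3,2,0,1,0} = 4
G(8) = mex{4,3,1,2,1} = 0
G(9) = mex{0,4,2,0,2} = 1
G(10) = mex{1,0,3,1,0} = 2
G(11) = mex{2,1,4,2,1} = 0
G(12) = mex{0,2,0,3,2} = 1
G(13) = mex{1,0,1,4,3} = 2
G(14) = mex{2,1,2,0,4} = 3
G(15) = mex{3,2,0,1,0} = 4
G(16) = mex{4,3,1,2,1} = 0
G(17) = mex{0,4,2,0,2} = 1
G(n+8) = G(n) holds for n = 0,…,6 (a full window of length max(S) = 7), so the sequence is purely periodic with period 8.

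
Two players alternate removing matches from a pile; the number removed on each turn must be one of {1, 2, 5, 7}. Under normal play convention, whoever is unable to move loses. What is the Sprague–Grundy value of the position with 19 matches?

1

G(0) = 0
G(1) = mex{0} = 1
G(2) = mex{1,0} = 2
G(3) = mex{2,1} = 0
G(4) = mex{0,2} = 1
G(5) = mex{1,0,0} = 2
G(6) = mex{2,1,1} = 0
G(7) = mex{0,2,2,0} = 1
G(8) = mex{1,0,0,1} = 2
G(9) = mex{2,1,1,2} = 0
G(10) = mex{0,2,2,0} = 1
G(11) = mex{1,0,0,1} = 2
G(12) = mex{2,1,1,2} = 0
G(13) = mex{0,2,2,0} = 1
G(14) = mex{1,0,0,1} = 2
G(15) = mex{2,1,1,2} = 0
G(16) = mex{0,2,2,0} = 1
G(17) = mex{1,0,0,1} = 2
G(18) = mex{2,1,1,2} = 0
G(19) = mex{0,2,2,0} = 1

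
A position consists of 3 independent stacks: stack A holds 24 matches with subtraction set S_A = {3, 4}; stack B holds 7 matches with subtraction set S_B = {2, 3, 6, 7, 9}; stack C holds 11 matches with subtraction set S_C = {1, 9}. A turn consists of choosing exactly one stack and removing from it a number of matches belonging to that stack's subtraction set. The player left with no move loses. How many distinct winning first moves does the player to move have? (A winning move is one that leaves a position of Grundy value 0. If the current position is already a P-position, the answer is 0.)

6

Stack A, S = {3, 4}:
G(0) = 0
G(1) = mex{} = 0
G(2) = mex{} = 0
G(3) = mex{0} = 1
G(4) = mex{0,0} = 1
G(5) = mex{0,0} = 1
G(6) = mex{1,0} = 2
G(7) = mex{1,1} = 0
G(8) = mex{1,1} = 0
G(9) = mex{2,1} = 0
G(10) = mex{0,2} = 1
G(11) = mex{0,0} = 1
G(12) = mex{0,0} = 1
G(13) = mex{1,0} = 2
G(14) = mex{1,1} = 0
G(15) = mex{1,1} = 0
G(16) = mex{2,1} = 0
G(17) = mex{0,2} = 1
G(18) = mex{0,0} = 1
G(19) = mex{0,0} = 1
G(20) = mex{1,0} = 2
G(21) = mex{1,1} = 0
G(22) = mex{1,1} = 0
G(23) = mex{2,1} = 0
G(24) = mex{0,2} = 1
G_A(24) = 1.
Stack B, S = {2, 3, 6, 7, 9}:
n : 0 1 2 3 4 5 6 7
G : 0 0 1 1 2 0 3 1
G_B(7) = 1.
Stack C, S = {1, 9}:
n :  0  1  2  3  4  5  6  7  8  9 10 11
G :  0  1  0  1  0  1  0  1  0  1  0  1
G_C(11) = 1.
Combined Grundy value = 1 ⊕ 1 ⊕ 1 = 1.
A winning move leaves total XOR = 0, i.e. changes one component's Grundy value g to g ⊕ X where X is the current total.
Stack A: need g' = 1⊕1 = 0. Options: 24−3→G=0, 24−4→G=2. Hits: 1.
Stack B: need g' = 1⊕1 = 0. Options: 7−2→G=0, 7−3→G=2, 7−6→G=0, 7−7→G=0. Hits: 3.
Stack C: need g' = 1⊕1 = 0. Options: 11−1→G=0, 11−9→G=0. Hits: 2.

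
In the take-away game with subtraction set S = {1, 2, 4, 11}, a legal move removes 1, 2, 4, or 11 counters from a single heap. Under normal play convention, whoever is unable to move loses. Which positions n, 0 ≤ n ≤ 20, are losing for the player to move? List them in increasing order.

0, 3, 6, 9, 12, 15, 18

G(0) = 0
G(1) = mex{0} = 1
G(2) = mex{1,0} = 2
G(3) = mex{2,1} = 0
G(4) = mex{0,2,0} = 1
G(5) = mex{1,0,1} = 2
G(6) = mex{2,1,2} = 0
G(7) = mex{0,2,0} = 1
G(8) = mex{1,0,1} = 2
G(9) = mex{2,1,2} = 0
G(10) = mex{0,2,0} = 1
G(11) = mex{1,0,1,0} = 2
G(12) = mex{2,1,2,1} = 0
G(13) = mex{0,2,0,2} = 1
G(14) = mex{1,0,1,0} = 2
G(15) = mex{2,1,2,1} = 0
G(16) = mex{0,2,0,2} = 1
G(17) = mex{1,0,1,0} = 2
G(18) = mex{2,1,2,1} = 0
G(19) = mex{0,2,0,2} = 1
G(20) = mex{1,0,1,0} = 2
P-positions are exactly the n with G(n) = 0.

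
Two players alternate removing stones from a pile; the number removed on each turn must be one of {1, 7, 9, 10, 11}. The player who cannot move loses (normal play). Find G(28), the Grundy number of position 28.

n :  0  1  2  3  4  5  6  7  8  9 10 11 12 13 14 15 16 17 18 19 20 21 22 23 24 25 26 27 28
G :  0  1  0  1  0  1  0  1  0  1  2  3  2  3  2  3  2  3  2  3  0  1  0  1  0  1  0  1  0

0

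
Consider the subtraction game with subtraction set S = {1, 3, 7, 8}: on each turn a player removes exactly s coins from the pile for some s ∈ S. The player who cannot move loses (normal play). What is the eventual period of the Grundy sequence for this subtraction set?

15

G(0) = 0
G(1) = mex{0} = 1
G(2) = mex{1} = 0
G(3) = mex{0,0} = 1
G(4) = mex{1,1} = 0
G(5) = mex{0,0} = 1
G(6) = mex{1,1} = 0
G(7) = mex{0,0,0} = 1
G(8) = mex{1,1,1,0} = 2
G(9) = mex{2,0,0,1} = 3
G(10) = mex{3,1,1,0} = 2
G(11) = mex{2,2,0,1} = 3
G(12) = mex{3,3,1,0} = 2
G(13) = mex{2,2,0,1} = 3
G(14) = mex{3,3,1,0} = 2
G(15) = mex{2,2,2,1} = 0
G(16) = mex{0,3,3,2} = 1
G(17) = mex{1,2,2,3} = 0
G(18) = mex{0,0,3,2} = 1
G(19) = mex{1,1,2,3} = 0
G(20) = mex{0,0,3,2} = 1
G(21) = mex{1,1,2,3} = 0
G(22) = mex{0,0,0,2} = 1
G(23) = mex{1,1,1,0} = 2
G(24) = mex{2,0,0,1} = 3
G(25) = mex{3,1,1,0} = 2
G(26) = mex{2,2,0,1} = 3
G(27) = mex{3,3,1,0} = 2
G(28) = mex{2,2,0,1} = 3
G(29) = mex{3,3,1,0} = 2
G(30) = mex{2,2,2,1} = 0
G(31) = mex{0,3,3,2} = 1
G(n+15) = G(n) holds for n = 0,…,7 (a full window of length max(S) = 8), so the sequence is purely periodic with period 15.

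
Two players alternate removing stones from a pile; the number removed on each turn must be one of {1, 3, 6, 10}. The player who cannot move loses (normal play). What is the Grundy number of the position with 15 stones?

2

n :  0  1  2  3  4  5  6  7  8  9 10 11 12 13 14 15
G :  0  1  0  1  0  1  2  3  2  0  1  0  1  0  1  2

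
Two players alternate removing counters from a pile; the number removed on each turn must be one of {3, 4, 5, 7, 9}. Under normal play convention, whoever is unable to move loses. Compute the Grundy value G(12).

0

G(0) = 0
G(1) = mex{} = 0
G(2) = mex{} = 0
G(3) = mex{0} = 1
G(4) = mex{0,0} = 1
G(5) = mex{0,0,0} = 1
G(6) = mex{1,0,0} = 2
G(7) = mex{1,1,0,0} = 2
G(8) = mex{1,1,1,0} = 2
G(9) = mex{2,1,1,0,0} = 3
G(10) = mex{2,2,1,1,0} = 3
G(11) = mex{2,2,2,1,0} = 3
G(12) = mex{3,2,2,1,1} = 0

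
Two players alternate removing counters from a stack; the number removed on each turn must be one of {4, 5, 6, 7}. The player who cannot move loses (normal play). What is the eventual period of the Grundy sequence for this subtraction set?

11

G(0) = 0
G(1) = mex{} = 0
G(2) = mex{} = 0
G(3) = mex{} = 0
G(4) = mex{0} = 1
G(5) = mex{0,0} = 1
G(6) = mex{0,0,0} = 1
G(7) = mex{0,0,0,0} = 1
G(8) = mex{1,0,0,0} = 2
G(9) = mex{1,1,0,0} = 2
G(10) = mex{1,1,1,0} = 2
G(11) = mex{1,1,1,1} = 0
G(12) = mex{2,1,1,1} = 0
G(13) = mex{2,2,1,1} = 0
G(14) = mex{2,2,2,1} = 0
G(15) = mex{0,2,2,2} = 1
G(16) = mex{0,0,2,2} = 1
G(17) = mex{0,0,0,2} = 1
G(18) = mex{0,0,0,0} = 1
G(19) = mex{1,0,0,0} = 2
G(20) = mex{1,1,0,0} = 2
G(21) = mex{1,1,1,0} = 2
G(22) = mex{1,1,1,1} = 0
G(23) = mex{2,1,1,1} = 0
G(n+11) = G(n) holds for n = 0,…,6 (a full window of length max(S) = 7), so the sequence is purely periodic with period 11.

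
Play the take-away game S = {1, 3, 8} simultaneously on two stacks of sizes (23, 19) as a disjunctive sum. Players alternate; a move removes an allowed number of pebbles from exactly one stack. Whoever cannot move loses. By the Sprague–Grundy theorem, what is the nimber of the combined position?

3

All stacks use S = {1, 3, 8}:
G(0) = 0
G(1) = mex{0} = 1
G(2) = mex{1} = 0
G(3) = mex{0,0} = 1
G(4) = mex{1,1} = 0
G(5) = mex{0,0} = 1
G(6) = mex{1,1} = 0
G(7) = mex{0,0} = 1
G(8) = mex{1,1,0} = 2
G(9) = mex{2,0,1} = 3
G(10) = mex{3,1,0} = 2
G(11) = mex{2,2,1} = 0
G(12) = mex{0,3,0} = 1
G(13) = mex{1,2,1} = 0
G(14) = mex{0,0,0} = 1
G(15) = mex{1,1,1} = 0
G(16) = mex{0,0,2} = 1
G(17) = mex{1,1,3} = 0
G(18) = mex{0,0,2} = 1
G(19) = mex{1,1,0} = 2
G(20) = mex{2,0,1} = 3
G(21) = mex{3,1,0} = 2
G(22) = mex{2,2,1} = 0
G(23) = mex{0,3,0} = 1
Stack A: G(23) = 1.
Stack B: G(19) = 2.
Combined Grundy value = 1 ⊕ 2 = 3.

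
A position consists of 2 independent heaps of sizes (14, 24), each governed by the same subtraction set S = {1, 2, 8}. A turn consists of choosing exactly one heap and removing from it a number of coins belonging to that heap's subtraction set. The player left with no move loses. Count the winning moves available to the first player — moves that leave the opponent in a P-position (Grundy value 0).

All heaps use S = {1, 2, 8}:
n :  0  1  2  3  4  5  6  7  8  9 10 11 12 13 14 15 16 17 18 19 20 21 22 23 24
G :  0  1  2  0  1  2  0  1  2  0  1  2  0  1  2  0  1  2  0  1  2  0  1  2  0
Heap A: G(14) = 2.
Heap B: G(24) = 0.
Combined Grundy value = 2 ⊕ 0 = 2.
A winning move leaves total XOR = 0, i.e. changes one component's Grundy value g to g ⊕ X where X is the current total.
Heap A: need g' = 2⊕2 = 0. Options: 14−1→G=1, 14−2→G=0, 14−8→G=0. Hits: 2.
Heap B: need g' = 0⊕2 = 2. Options: 24−1→G=2, 24−2→G=1, 24−8→G=1. Hits: 1.

3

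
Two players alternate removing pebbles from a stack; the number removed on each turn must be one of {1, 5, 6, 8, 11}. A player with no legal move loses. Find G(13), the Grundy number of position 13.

n :  0  1  2  3  4  5  6  7  8  9 10 11 12 13
G :  0  1  0  1  0  1  2  3  2  3  2  3  4  5

5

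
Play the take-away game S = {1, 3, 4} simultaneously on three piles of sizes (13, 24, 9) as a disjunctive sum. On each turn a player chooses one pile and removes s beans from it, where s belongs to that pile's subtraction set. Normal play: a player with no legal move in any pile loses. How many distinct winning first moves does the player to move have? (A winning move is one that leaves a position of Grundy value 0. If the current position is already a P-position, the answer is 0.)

3

All piles use S = {1, 3, 4}:
n :  0  1  2  3  4  5  6  7  8  9 10 11 12 13 14 15 16 17 18 19 20 21 22 23 24
G :  0  1  0  1  2  3  2  0  1  0  1  2  3  2  0  1  0  1  2  3  2  0  1  0  1
Pile A: G(13) = 2.
Pile B: G(24) = 1.
Pile C: G(9) = 0.
Combined Grundy value = 2 ⊕ 1 ⊕ 0 = 3.
A winning move leaves total XOR = 0, i.e. changes one component's Grundy value g to g ⊕ X where X is the current total.
Pile A: need g' = 2⊕3 = 1. Options: 13−1→G=3, 13−3→G=1, 13−4→G=0. Hits: 1.
Pile B: need g' = 1⊕3 = 2. Options: 24−1→G=0, 24−3→G=0, 24−4→G=2. Hits: 1.
Pile C: need g' = 0⊕3 = 3. Options: 9−1→G=1, 9−3→G=2, 9−4→G=3. Hits: 1.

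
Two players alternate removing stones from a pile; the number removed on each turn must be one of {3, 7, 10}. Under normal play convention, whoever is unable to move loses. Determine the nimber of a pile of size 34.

n :  0  1  2  3  4  5  6  7  8  9 10 11 12 13 14 15 16 17 18 19 20 21 22 23 24 25 26 27 28 29 30 31 32 33 34
G :  0  0  0  1  1  1  0  2  2  1  3  3  2  2  0  0  3  1  1  0  0  2  1  1  3  2  2  2  0  3  3  1  0  0  0

0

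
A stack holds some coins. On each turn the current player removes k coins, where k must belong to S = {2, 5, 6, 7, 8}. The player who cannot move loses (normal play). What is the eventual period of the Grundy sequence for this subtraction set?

n :  0  1  2  3  4  5  6  7  8  9 10 11 12 13 14 15 16 17 18 19 20 21 22 23 24 25 26 27
G :  0  0  1  1  0  2  1  3  2  2  3  3  4  0  0  1  1  0  2  1  3  2  2  3  3  4  0  0
G(n+13) = G(n) holds for n = 0,…,7 (a full window of length max(S) = 8), so the sequence is purely periodic with period 13.

13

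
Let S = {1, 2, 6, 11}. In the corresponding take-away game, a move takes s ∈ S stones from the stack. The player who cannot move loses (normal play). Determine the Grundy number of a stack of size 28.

1

n :  0  1  2  3  4  5  6  7  8  9 10 11 12 13 14 15 16 17 18 19 20 21 22 23 24 25 26 27 28
G :  0  1  2  0  1  2  3  0  1  2  0  1  2  3  4  0  1  2  3  0  1  2  0  1  2  3  4  0  1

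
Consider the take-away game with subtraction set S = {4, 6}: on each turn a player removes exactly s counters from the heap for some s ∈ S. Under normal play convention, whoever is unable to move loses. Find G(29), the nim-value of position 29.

2

n :  0  1  2  3  4  5  6  7  8  9 10 11 12 13 14 15 16 17 18 19 20 21 22 23 24 25 26 27 28 29
G :  0  0  0  0  1  1  1  1  2  2  0  0  0  0  1  1  1  1  2  2  0  0  0  0  1  1  1  1  2  2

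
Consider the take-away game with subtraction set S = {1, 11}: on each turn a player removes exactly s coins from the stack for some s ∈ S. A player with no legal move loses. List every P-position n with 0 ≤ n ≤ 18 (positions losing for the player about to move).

G(0) = 0
G(1) = mex{0} = 1
G(2) = mex{1} = 0
G(3) = mex{0} = 1
G(4) = mex{1} = 0
G(5) = mex{0} = 1
G(6) = mex{1} = 0
G(7) = mex{0} = 1
G(8) = mex{1} = 0
G(9) = mex{0} = 1
G(10) = mex{1} = 0
G(11) = mex{0,0} = 1
G(12) = mex{1,1} = 0
G(13) = mex{0,0} = 1
G(14) = mex{1,1} = 0
G(15) = mex{0,0} = 1
G(16) = mex{1,1} = 0
G(17) = mex{0,0} = 1
G(18) = mex{1,1} = 0
P-positions are exactly the n with G(n) = 0.

0, 2, 4, 6, 8, 10, 12, 14, 16, 18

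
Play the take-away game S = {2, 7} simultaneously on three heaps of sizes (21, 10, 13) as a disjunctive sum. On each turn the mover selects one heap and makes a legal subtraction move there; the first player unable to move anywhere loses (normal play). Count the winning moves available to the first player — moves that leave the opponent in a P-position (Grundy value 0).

5

All heaps use S = {2, 7}:
G(0) = 0
G(1) = mex{} = 0
G(2) = mex{0} = 1
G(3) = mex{0} = 1
G(4) = mex{1} = 0
G(5) = mex{1} = 0
G(6) = mex{0} = 1
G(7) = mex{0,0} = 1
G(8) = mex{1,0} = 2
G(9) = mex{1,1} = 0
G(10) = mex{2,1} = 0
G(11) = mex{0,0} = 1
G(12) = mex{0,0} = 1
G(13) = mex{1,1} = 0
G(14) = mex{1,1} = 0
G(15) = mex{0,2} = 1
G(16) = mex{0,0} = 1
G(17) = mex{1,0} = 2
G(18) = mex{1,1} = 0
G(19) = mex{2,1} = 0
G(20) = mex{0,0} = 1
G(21) = mex{0,0} = 1
Heap A: G(21) = 1.
Heap B: G(10) = 0.
Heap C: G(13) = 0.
Combined Grundy value = 1 ⊕ 0 ⊕ 0 = 1.
A winning move leaves total XOR = 0, i.e. changes one component's Grundy value g to g ⊕ X where X is the current total.
Heap A: need g' = 1⊕1 = 0. Options: 21−2→G=0, 21−7→G=0. Hits: 2.
Heap B: need g' = 0⊕1 = 1. Options: 10−2→G=2, 10−7→G=1. Hits: 1.
Heap C: need g' = 0⊕1 = 1. Options: 13−2→G=1, 13−7→G=1. Hits: 2.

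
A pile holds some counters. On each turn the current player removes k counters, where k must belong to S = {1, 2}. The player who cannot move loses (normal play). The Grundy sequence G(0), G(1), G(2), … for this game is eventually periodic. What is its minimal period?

3

G(0) = 0
G(1) = mex{0} = 1
G(2) = mex{1,0} = 2
G(3) = mex{2,1} = 0
G(4) = mex{0,2} = 1
G(5) = mex{1,0} = 2
G(6) = mex{2,1} = 0
G(7) = mex{0,2} = 1
G(8) = mex{1,0} = 2
G(9) = mex{2,1} = 0
G(10) = mex{0,2} = 1
G(11) = mex{1,0} = 2
G(12) = mex{2,1} = 0
G(13) = mex{0,2} = 1
G(14) = mex{1,0} = 2
G(n+3) = G(n) holds for n = 0,…,1 (a full window of length max(S) = 2), so the sequence is purely periodic with period 3.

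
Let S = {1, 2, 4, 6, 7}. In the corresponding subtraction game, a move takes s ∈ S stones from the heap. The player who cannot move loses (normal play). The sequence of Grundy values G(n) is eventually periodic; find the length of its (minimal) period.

n :  0  1  2  3  4  5  6  7  8  9 10 11 12 13 14 15 16 17
G :  0  1  2  0  1  2  3  4  0  1  2  0  1  2  3  4  0  1
G(n+8) = G(n) holds for n = 0,…,6 (a full window of length max(S) = 7), so the sequence is purely periodic with period 8.

8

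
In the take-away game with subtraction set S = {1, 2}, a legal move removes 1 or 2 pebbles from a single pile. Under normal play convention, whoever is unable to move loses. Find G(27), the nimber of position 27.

0

G(0) = 0
G(1) = mex{0} = 1
G(2) = mex{1,0} = 2
G(3) = mex{2,1} = 0
G(4) = mex{0,2} = 1
G(5) = mex{1,0} = 2
G(6) = mex{2,1} = 0
G(7) = mex{0,2} = 1
G(8) = mex{1,0} = 2
G(9) = mex{2,1} = 0
G(10) = mex{0,2} = 1
G(11) = mex{1,0} = 2
G(12) = mex{2,1} = 0
G(13) = mex{0,2} = 1
G(14) = mex{1,0} = 2
G(15) = mex{2,1} = 0
G(16) = mex{0,2} = 1
G(17) = mex{1,0} = 2
G(18) = mex{2,1} = 0
G(19) = mex{0,2} = 1
G(20) = mex{1,0} = 2
G(21) = mex{2,1} = 0
G(22) = mex{0,2} = 1
G(23) = mex{1,0} = 2
G(24) = mex{2,1} = 0
G(25) = mex{0,2} = 1
G(26) = mex{1,0} = 2
G(27) = mex{2,1} = 0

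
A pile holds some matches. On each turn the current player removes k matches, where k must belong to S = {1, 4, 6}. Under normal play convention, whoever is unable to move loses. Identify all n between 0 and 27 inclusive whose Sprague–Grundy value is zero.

0, 2, 5, 7, 10, 12, 15, 17, 20, 22, 25, 27

n :  0  1  2  3  4  5  6  7  8  9 10 11 12 13 14 15 16 17 18 19 20 21 22 23 24 25 26 27
G :  0  1  0  1  2  0  1  0  1  2  0  1  0  1  2  0  1  0  1  2  0  1  0  1  2  0  1  0
P-positions are exactly the n with G(n) = 0.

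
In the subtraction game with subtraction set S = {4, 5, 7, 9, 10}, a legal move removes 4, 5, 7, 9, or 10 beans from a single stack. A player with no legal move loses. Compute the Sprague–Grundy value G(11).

n :  0  1  2  3  4  5  6  7  8  9 10 11
G :  0  0  0  0  1  1  1  1  2  2  2  2

2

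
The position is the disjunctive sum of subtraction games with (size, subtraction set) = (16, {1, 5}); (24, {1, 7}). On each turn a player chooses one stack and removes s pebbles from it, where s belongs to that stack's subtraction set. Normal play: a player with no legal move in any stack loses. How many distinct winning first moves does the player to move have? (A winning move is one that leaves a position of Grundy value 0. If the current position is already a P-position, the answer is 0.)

Stack A, S = {1, 5}:
n :  0  1  2  3  4  5  6  7  8  9 10 11 12 13 14 15 16
G :  0  1  0  1  0  1  0  1  0  1  0  1  0  1  0  1  0
G_A(16) = 0.
Stack B, S = {1, 7}:
G(0) = 0
G(1) = mex{0} = 1
G(2) = mex{1} = 0
G(3) = mex{0} = 1
G(4) = mex{1} = 0
G(5) = mex{0} = 1
G(6) = mex{1} = 0
G(7) = mex{0,0} = 1
G(8) = mex{1,1} = 0
G(9) = mex{0,0} = 1
G(10) = mex{1,1} = 0
G(11) = mex{0,0} = 1
G(12) = mex{1,1} = 0
G(13) = mex{0,0} = 1
G(14) = mex{1,1} = 0
G(15) = mex{0,0} = 1
G(16) = mex{1,1} = 0
G(17) = mex{0,0} = 1
G(18) = mex{1,1} = 0
G(19) = mex{0,0} = 1
G(20) = mex{1,1} = 0
G(21) = mex{0,0} = 1
G(22) = mex{1,1} = 0
G(23) = mex{0,0} = 1
G(24) = mex{1,1} = 0
G_B(24) = 0.
Combined Grundy value = 0 ⊕ 0 = 0.
A winning move leaves total XOR = 0, i.e. changes one component's Grundy value g to g ⊕ X where X is the current total.
Stack A: target g' = 0⊕0 = 0, but every legal move changes the Grundy value (mex property), so 0 moves.
Stack B: target g' = 0⊕0 = 0, but every legal move changes the Grundy value (mex property), so 0 moves.

0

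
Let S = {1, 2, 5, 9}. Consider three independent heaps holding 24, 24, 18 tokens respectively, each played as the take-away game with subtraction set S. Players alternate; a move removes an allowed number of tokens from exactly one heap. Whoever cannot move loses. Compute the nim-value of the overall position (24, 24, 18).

2

All heaps use S = {1, 2, 5, 9}:
G(0) = 0
G(1) = mex{0} = 1
G(2) = mex{1,0} = 2
G(3) = mex{2,1} = 0
G(4) = mex{0,2} = 1
G(5) = mex{1,0,0} = 2
G(6) = mex{2,1,1} = 0
G(7) = mex{0,2,2} = 1
G(8) = mex{1,0,0} = 2
G(9) = mex{2,1,1,0} = 3
G(10) = mex{3,2,2,1} = 0
G(11) = mex{0,3,0,2} = 1
G(12) = mex{1,0,1,0} = 2
G(13) = mex{2,1,2,1} = 0
G(14) = mex{0,2,3,2} = 1
G(15) = mex{1,0,0,0} = 2
G(16) = mex{2,1,1,1} = 0
G(17) = mex{0,2,2,2} = 1
G(18) = mex{1,0,0,3} = 2
G(19) = mex{2,1,1,0} = 3
G(20) = mex{3,2,2,1} = 0
G(21) = mex{0,3,0,2} = 1
G(22) = mex{1,0,1,0} = 2
G(23) = mex{2,1,2,1} = 0
G(24) = mex{0,2,3,2} = 1
Heap A: G(24) = 1.
Heap B: G(24) = 1.
Heap C: G(18) = 2.
Combined Grundy value = 1 ⊕ 1 ⊕ 2 = 2.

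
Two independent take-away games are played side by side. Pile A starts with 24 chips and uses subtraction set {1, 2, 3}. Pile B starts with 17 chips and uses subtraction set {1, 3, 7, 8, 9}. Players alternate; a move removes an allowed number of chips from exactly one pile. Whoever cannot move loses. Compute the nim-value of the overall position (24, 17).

Pile A, S = {1, 2, 3}:
G(0) = 0
G(1) = mex{0} = 1
G(2) = mex{1,0} = 2
G(3) = mex{2,1,0} = 3
G(4) = mex{3,2,1} = 0
G(5) = mex{0,3,2} = 1
G(6) = mex{1,0,3} = 2
G(7) = mex{2,1,0} = 3
G(8) = mex{3,2,1} = 0
G(9) = mex{0,3,2} = 1
G(10) = mex{1,0,3} = 2
G(11) = mex{2,1,0} = 3
G(12) = mex{3,2,1} = 0
G(13) = mex{0,3,2} = 1
G(14) = mex{1,0,3} = 2
G(15) = mex{2,1,0} = 3
G(16) = mex{3,2,1} = 0
G(17) = mex{0,3,2} = 1
G(18) = mex{1,0,3} = 2
G(19) = mex{2,1,0} = 3
G(20) = mex{3,2,1} = 0
G(21) = mex{0,3,2} = 1
G(22) = mex{1,0,3} = 2
G(23) = mex{2,1,0} = 3
G(24) = mex{3,2,1} = 0
G_A(24) = 0.
Pile B, S = {1, 3, 7, 8, 9}:
n :  0  1  2  3  4  5  6  7  8  9 10 11 12 13 14 15 16 17
G :  0  1  0  1  0  1  0  1  2  3  2  3  2  3  2  3  0  1
G_B(17) = 1.
Combined Grundy value = 0 ⊕ 1 = 1.

1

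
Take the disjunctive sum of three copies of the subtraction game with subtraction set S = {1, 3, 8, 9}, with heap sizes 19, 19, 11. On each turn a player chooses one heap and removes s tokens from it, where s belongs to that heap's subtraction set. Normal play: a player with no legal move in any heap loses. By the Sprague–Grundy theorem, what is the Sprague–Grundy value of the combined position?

All heaps use S = {1, 3, 8, 9}:
n :  0  1  2  3  4  5  6  7  8  9 10 11 12 13 14 15 16 17 18 19
G :  0  1  0  1  0  1  0  1  2  3  2  3  2  3  2  3  0  1  0  1
Heap A: G(19) = 1.
Heap B: G(19) = 1.
Heap C: G(11) = 3.
Combined Grundy value = 1 ⊕ 1 ⊕ 3 = 3.

3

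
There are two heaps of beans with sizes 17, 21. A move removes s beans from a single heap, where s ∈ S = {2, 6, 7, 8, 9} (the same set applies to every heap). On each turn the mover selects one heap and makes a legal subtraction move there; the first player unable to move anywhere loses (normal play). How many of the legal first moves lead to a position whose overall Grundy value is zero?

0

All heaps use S = {2, 6, 7, 8, 9}:
n :  0  1  2  3  4  5  6  7  8  9 10 11 12 13 14 15 16 17 18 19 20 21
G :  0  0  1  1  0  0  1  1  2  2  3  3  2  2  3  0  0  1  1  0  0  1
Heap A: G(17) = 1.
Heap B: G(21) = 1.
Combined Grundy value = 1 ⊕ 1 = 0.
A winning move leaves total XOR = 0, i.e. changes one component's Grundy value g to g ⊕ X where X is the current total.
Heap A: target g' = 1⊕0 = 1, but every legal move changes the Grundy value (mex property), so 0 moves.
Heap B: target g' = 1⊕0 = 1, but every legal move changes the Grundy value (mex property), so 0 moves.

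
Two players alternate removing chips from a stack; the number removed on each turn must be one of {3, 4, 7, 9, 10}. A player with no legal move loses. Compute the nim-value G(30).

G(0) = 0
G(1) = mex{} = 0
G(2) = mex{} = 0
G(3) = mex{0} = 1
G(4) = mex{0,0} = 1
G(5) = mex{0,0} = 1
G(6) = mex{1,0} = 2
G(7) = mex{1,1,0} = 2
G(8) = mex{1,1,0} = 2
G(9) = mex{2,1,0,0} = 3
G(10) = mex{2,2,1,0,0} = 3
G(11) = mex{2,2,1,0,0} = 3
G(12) = mex{3,2,1,1,0} = 4
G(13) = mex{3,3,2,1,1} = 0
G(14) = mex{3,3,2,1,1} = 0
G(15) = mex{4,3,2,2,1} = 0
G(16) = mex{0,4,3,2,2} = 1
G(17) = mex{0,0,3,2,2} = 1
G(18) = mex{0,0,3,3,2} = 1
G(19) = mex{1,0,4,3,3} = 2
G(20) = mex{1,1,0,3,3} = 2
G(21) = mex{1,1,0,4,3} = 2
G(22) = mex{2,1,0,0,4} = 3
G(23) = mex{2,2,1,0,0} = 3
G(24) = mex{2,2,1,0,0} = 3
G(25) = mex{3,2,1,1,0} = 4
G(26) = mex{3,3,2,1,1} = 0
G(27) = mex{3,3,2,1,1} = 0
G(28) = mex{4,3,2,2,1} = 0
G(29) = mex{0,4,3,2,2} = 1
G(30) = mex{0,0,3,2,2} = 1

1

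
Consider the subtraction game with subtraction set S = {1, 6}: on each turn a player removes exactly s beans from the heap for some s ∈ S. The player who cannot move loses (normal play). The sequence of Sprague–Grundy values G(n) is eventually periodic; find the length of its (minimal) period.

n :  0  1  2  3  4  5  6  7  8  9 10 11 12 13 14 15
G :  0  1  0  1  0  1  2  0  1  0  1  0  1  2  0  1
G(n+7) = G(n) holds for n = 0,…,5 (a full window of length max(S) = 6), so the sequence is purely periodic with period 7.

7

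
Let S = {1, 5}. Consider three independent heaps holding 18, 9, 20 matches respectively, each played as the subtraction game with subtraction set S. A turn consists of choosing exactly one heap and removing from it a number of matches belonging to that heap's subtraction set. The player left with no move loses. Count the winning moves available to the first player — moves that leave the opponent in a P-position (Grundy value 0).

All heaps use S = {1, 5}:
n :  0  1  2  3  4  5  6  7  8  9 10 11 12 13 14 15 16 17 18 19 20
G :  0  1  0  1  0  1  0  1  0  1  0  1  0  1  0  1  0  1  0  1  0
Heap A: G(18) = 0.
Heap B: G(9) = 1.
Heap C: G(20) = 0.
Combined Grundy value = 0 ⊕ 1 ⊕ 0 = 1.
A winning move leaves total XOR = 0, i.e. changes one component's Grundy value g to g ⊕ X where X is the current total.
Heap A: need g' = 0⊕1 = 1. Options: 18−1→G=1, 18−5→G=1. Hits: 2.
Heap B: need g' = 1⊕1 = 0. Options: 9−1→G=0, 9−5→G=0. Hits: 2.
Heap C: need g' = 0⊕1 = 1. Options: 20−1→G=1, 20−5→G=1. Hits: 2.

6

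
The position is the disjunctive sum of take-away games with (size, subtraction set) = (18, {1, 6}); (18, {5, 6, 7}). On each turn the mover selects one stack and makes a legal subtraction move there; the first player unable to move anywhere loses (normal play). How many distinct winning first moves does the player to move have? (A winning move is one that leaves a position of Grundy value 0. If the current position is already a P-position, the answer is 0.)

4

Stack A, S = {1, 6}:
G(0) = 0
G(1) = mex{0} = 1
G(2) = mex{1} = 0
G(3) = mex{0} = 1
G(4) = mex{1} = 0
G(5) = mex{0} = 1
G(6) = mex{1,0} = 2
G(7) = mex{2,1} = 0
G(8) = mex{0,0} = 1
G(9) = mex{1,1} = 0
G(10) = mex{0,0} = 1
G(11) = mex{1,1} = 0
G(12) = mex{0,2} = 1
G(13) = mex{1,0} = 2
G(14) = mex{2,1} = 0
G(15) = mex{0,0} = 1
G(16) = mex{1,1} = 0
G(17) = mex{0,0} = 1
G(18) = mex{1,1} = 0
G_A(18) = 0.
Stack B, S = {5, 6, 7}:
n :  0  1  2  3  4  5  6  7  8  9 10 11 12 13 14 15 16 17 18
G :  0  0  0  0  0  1  1  1  1  1  2  2  0  0  0  0  0  1  1
G_B(18) = 1.
Combined Grundy value = 0 ⊕ 1 = 1.
A winning move leaves total XOR = 0, i.e. changes one component's Grundy value g to g ⊕ X where X is the current total.
Stack A: need g' = 0⊕1 = 1. Options: 18−1→G=1, 18−6→G=1. Hits: 2.
Stack B: need g' = 1⊕1 = 0. Options: 18−5→G=0, 18−6→G=0, 18−7→G=2. Hits: 2.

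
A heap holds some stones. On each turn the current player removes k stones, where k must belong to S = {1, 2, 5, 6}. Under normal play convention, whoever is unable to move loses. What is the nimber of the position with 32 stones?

G(0) = 0
G(1) = mex{0} = 1
G(2) = mex{1,0} = 2
G(3) = mex{2,1} = 0
G(4) = mex{0,2} = 1
G(5) = mex{1,0,0} = 2
G(6) = mex{2,1,1,0} = 3
G(7) = mex{3,2,2,1} = 0
G(8) = mex{0,3,0,2} = 1
G(9) = mex{1,0,1,0} = 2
G(10) = mex{2,1,2,1} = 0
G(11) = mex{0,2,3,2} = 1
G(12) = mex{1,0,0,3} = 2
G(13) = mex{2,1,1,0} = 3
G(14) = mex{3,2,2,1} = 0
G(15) = mex{0,3,0,2} = 1
G(16) = mex{1,0,1,0} = 2
G(17) = mex{2,1,2,1} = 0
G(18) = mex{0,2,3,2} = 1
G(19) = mex{1,0,0,3} = 2
G(20) = mex{2,1,1,0} = 3
G(21) = mex{3,2,2,1} = 0
G(22) = mex{0,3,0,2} = 1
G(23) = mex{1,0,1,0} = 2
G(24) = mex{2,1,2,1} = 0
G(25) = mex{0,2,3,2} = 1
G(26) = mex{1,0,0,3} = 2
G(27) = mex{2,1,1,0} = 3
G(28) = mex{3,2,2,1} = 0
G(29) = mex{0,3,0,2} = 1
G(30) = mex{1,0,1,0} = 2
G(31) = mex{2,1,2,1} = 0
G(32) = mex{0,2,3,2} = 1

1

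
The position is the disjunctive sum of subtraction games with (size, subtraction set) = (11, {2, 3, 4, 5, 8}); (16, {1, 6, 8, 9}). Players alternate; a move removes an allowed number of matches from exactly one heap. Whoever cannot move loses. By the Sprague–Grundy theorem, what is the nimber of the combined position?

Heap A, S = {2, 3, 4, 5, 8}:
n :  0  1  2  3  4  5  6  7  8  9 10 11
G :  0  0  1  1  2  2  3  0  4  1  5  2
G_A(11) = 2.
Heap B, S = {1, 6, 8, 9}:
n :  0  1  2  3  4  5  6  7  8  9 10 11 12 13 14 15 16
G :  0  1  0  1  0  1  2  0  1  2  3  2  3  2  0  1  2
G_B(16) = 2.
Combined Grundy value = 2 ⊕ 2 = 0.

0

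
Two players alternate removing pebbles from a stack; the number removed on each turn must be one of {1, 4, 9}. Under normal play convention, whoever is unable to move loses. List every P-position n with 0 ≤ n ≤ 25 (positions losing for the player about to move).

0, 2, 5, 7, 10, 12, 15, 17, 20, 22, 25

n :  0  1  2  3  4  5  6  7  8  9 10 11 12 13 14 15 16 17 18 19 20 21 22 23 24 25
G :  0  1  0  1  2  0  1  0  1  2  0  1  0  1  2  0  1  0  1  2  0  1  0  1  2  0
P-positions are exactly the n with G(n) = 0.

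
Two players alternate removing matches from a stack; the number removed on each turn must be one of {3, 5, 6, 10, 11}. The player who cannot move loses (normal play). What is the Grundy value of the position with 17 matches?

G(0) = 0
G(1) = mex{} = 0
G(2) = mex{} = 0
G(3) = mex{0} = 1
G(4) = mex{0} = 1
G(5) = mex{0,0} = 1
G(6) = mex{1,0,0} = 2
G(7) = mex{1,0,0} = 2
G(8) = mex{1,1,0} = 2
G(9) = mex{2,1,1} = 0
G(10) = mex{2,1,1,0} = 3
G(11) = mex{2,2,1,0,0} = 3
G(12) = mex{0,2,2,0,0} = 1
G(13) = mex{3,2,2,1,0} = 4
G(14) = mex{3,0,2,1,1} = 4
G(15) = mex{1,3,0,1,1} = 2
G(16) = mex{4,3,3,2,1} = 0
G(17) = mex{4,1,3,2,2} = 0

0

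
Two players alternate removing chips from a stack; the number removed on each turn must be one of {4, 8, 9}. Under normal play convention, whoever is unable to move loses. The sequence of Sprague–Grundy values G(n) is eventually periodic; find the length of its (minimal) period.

13

n :  0  1  2  3  4  5  6  7  8  9 10 11 12 13 14 15 16 17 18 19 20 21 22 23 24 25 26 27
G :  0  0  0  0  1  1  1  1  2  2  2  2  3  0  0  0  0  1  1  1  1  2  2  2  2  3  0  0
G(n+13) = G(n) holds for n = 0,…,8 (a full window of length max(S) = 9), so the sequence is purely periodic with period 13.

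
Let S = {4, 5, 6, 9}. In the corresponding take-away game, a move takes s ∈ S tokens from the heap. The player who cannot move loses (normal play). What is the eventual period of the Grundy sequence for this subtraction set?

13

n :  0  1  2  3  4  5  6  7  8  9 10 11 12 13 14 15 16 17 18 19 20 21 22 23 24 25 26 27
G :  0  0  0  0  1  1  1  1  2  2  2  2  3  0  0  0  0  1  1  1  1  2  2  2  2  3  0  0
G(n+13) = G(n) holds for n = 0,…,8 (a full window of length max(S) = 9), so the sequence is purely periodic with period 13.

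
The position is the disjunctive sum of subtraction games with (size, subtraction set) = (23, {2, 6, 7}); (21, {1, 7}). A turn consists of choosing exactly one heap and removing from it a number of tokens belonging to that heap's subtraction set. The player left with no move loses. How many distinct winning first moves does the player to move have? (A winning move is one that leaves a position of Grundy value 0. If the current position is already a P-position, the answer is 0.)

1

Heap A, S = {2, 6, 7}:
n :  0  1  2  3  4  5  6  7  8  9 10 11 12 13 14 15 16 17 18 19 20 21 22 23
G :  0  0  1  1  0  0  1  1  2  0  3  1  2  0  0  1  1  0  0  1  1  2  0  3
G_A(23) = 3.
Heap B, S = {1, 7}:
n :  0  1  2  3  4  5  6  7  8  9 10 11 12 13 14 15 16 17 18 19 20 21
G :  0  1  0  1  0  1  0  1  0  1  0  1  0  1  0  1  0  1  0  1  0  1
G_B(21) = 1.
Combined Grundy value = 3 ⊕ 1 = 2.
A winning move leaves total XOR = 0, i.e. changes one component's Grundy value g to g ⊕ X where X is the current total.
Heap A: need g' = 3⊕2 = 1. Options: 23−2→G=2, 23−6→G=0, 23−7→G=1. Hits: 1.
Heap B: need g' = 1⊕2 = 3. Options: 21−1→G=0, 21−7→G=0. Hits: 0.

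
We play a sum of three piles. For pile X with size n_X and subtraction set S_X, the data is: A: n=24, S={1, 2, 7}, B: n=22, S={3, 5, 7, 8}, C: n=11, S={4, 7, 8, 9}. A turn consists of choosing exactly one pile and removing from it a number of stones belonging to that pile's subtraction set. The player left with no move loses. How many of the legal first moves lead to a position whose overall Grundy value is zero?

Pile A, S = {1, 2, 7}:
n :  0  1  2  3  4  5  6  7  8  9 10 11 12 13 14 15 16 17 18 19 20 21 22 23 24
G :  0  1  2  0  1  2  0  1  2  0  1  2  0  1  2  0  1  2  0  1  2  0  1  2  0
G_A(24) = 0.
Pile B, S = {3, 5, 7, 8}:
n :  0  1  2  3  4  5  6  7  8  9 10 11 12 13 14 15 16 17 18 19 20 21 22
G :  0  0  0  1  1  1  2  2  2  3  3  0  0  0  1  1  1  2  2  2  3  3  0
G_B(22) = 0.
Pile C, S = {4, 7, 8, 9}:
G(0) = 0
G(1) = mex{} = 0
G(2) = mex{} = 0
G(3) = mex{} = 0
G(4) = mex{0} = 1
G(5) = mex{0} = 1
G(6) = mex{0} = 1
G(7) = mex{0,0} = 1
G(8) = mex{1,0,0} = 2
G(9) = mex{1,0,0,0} = 2
G(10) = mex{1,0,0,0} = 2
G(11) = mex{1,1,0,0} = 2
G_C(11) = 2.
Combined Grundy value = 0 ⊕ 0 ⊕ 2 = 2.
A winning move leaves total XOR = 0, i.e. changes one component's Grundy value g to g ⊕ X where X is the current total.
Pile A: need g' = 0⊕2 = 2. Options: 24−1→G=2, 24−2→G=1, 24−7→G=2. Hits: 2.
Pile B: need g' = 0⊕2 = 2. Options: 22−3→G=2, 22−5→G=2, 22−7→G=1, 22−8→G=1. Hits: 2.
Pile C: need g' = 2⊕2 = 0. Options: 11−4→G=1, 11−7→G=1, 11−8→G=0, 11−9→G=0. Hits: 2.

6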